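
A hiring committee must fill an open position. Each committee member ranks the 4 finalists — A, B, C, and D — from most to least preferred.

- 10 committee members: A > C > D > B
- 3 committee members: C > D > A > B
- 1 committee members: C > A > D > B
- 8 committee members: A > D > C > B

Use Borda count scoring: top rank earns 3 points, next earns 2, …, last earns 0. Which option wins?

A

Borda scores:
  A: 10·3 + 3·1 + 2 + 8·3 = 59
  B: 10·0 + 3·0 + 0 + 8·0 = 0
  C: 10·2 + 3·3 + 3 + 8·1 = 40
  D: 10·1 + 3·2 + 1 + 8·2 = 33
A has the highest total.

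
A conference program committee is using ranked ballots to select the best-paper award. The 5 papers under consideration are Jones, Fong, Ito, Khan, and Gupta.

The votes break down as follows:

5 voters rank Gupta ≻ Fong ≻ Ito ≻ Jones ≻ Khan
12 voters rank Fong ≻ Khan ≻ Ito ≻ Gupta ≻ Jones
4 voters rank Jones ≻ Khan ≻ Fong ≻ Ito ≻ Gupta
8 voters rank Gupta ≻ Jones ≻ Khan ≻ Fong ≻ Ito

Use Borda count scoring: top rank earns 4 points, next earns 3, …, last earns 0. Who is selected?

Borda scores:
  Jones: 5·1 + 12·0 + 4·4 + 8·3 = 45
  Fong: 5·3 + 12·4 + 4·2 + 8·1 = 79
  Ito: 5·2 + 12·2 + 4·1 + 8·0 = 38
  Khan: 5·0 + 12·3 + 4·3 + 8·2 = 64
  Gupta: 5·4 + 12·1 + 4·0 + 8·4 = 64
Fong has the highest total.

Fong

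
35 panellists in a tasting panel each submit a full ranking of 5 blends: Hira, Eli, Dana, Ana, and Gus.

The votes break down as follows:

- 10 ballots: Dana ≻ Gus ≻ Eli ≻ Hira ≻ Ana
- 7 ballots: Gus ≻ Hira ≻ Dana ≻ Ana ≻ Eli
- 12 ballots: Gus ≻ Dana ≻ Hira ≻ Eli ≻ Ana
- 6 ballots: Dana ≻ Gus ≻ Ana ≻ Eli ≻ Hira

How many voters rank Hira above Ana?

Ballots ranking Hira above Ana: 10+7+12 = 29.
Ballots ranking Ana above Hira: 6.
So 29 of 35 voters prefer Hira to Ana.

29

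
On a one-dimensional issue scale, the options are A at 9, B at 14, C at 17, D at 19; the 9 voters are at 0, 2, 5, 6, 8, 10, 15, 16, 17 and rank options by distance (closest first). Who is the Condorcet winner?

With single-peaked preferences on a line, the Condorcet winner is the candidate closest to the median voter.
The median voter (position 8) is closest to A at 9.
Check: A vs C — voters closer to A: 6 of 9.

A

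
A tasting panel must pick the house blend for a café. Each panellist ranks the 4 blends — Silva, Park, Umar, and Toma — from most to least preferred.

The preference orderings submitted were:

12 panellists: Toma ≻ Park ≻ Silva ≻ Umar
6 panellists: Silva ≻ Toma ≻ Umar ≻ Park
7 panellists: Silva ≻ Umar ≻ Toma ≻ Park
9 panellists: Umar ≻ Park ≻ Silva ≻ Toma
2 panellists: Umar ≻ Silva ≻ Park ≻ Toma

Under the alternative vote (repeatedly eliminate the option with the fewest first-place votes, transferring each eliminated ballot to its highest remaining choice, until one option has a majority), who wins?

Round 1: Silva 13, Toma 12, Umar 11, Park 0. Park has the fewest and is eliminated.
Round 2: Silva 13, Toma 12, Umar 11. Umar has the fewest and is eliminated.
Round 3: Silva 24, Toma 12. Silva has a majority.

Silva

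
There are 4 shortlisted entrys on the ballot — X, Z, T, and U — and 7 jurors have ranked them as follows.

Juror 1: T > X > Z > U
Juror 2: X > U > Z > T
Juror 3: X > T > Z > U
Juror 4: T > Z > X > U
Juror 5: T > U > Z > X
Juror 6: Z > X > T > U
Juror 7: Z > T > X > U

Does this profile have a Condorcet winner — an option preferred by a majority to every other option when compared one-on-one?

Head-to-head results (7 voters total):
X vs Z: Z wins 4–3.
X vs T: T wins 4–3.
X vs U: X wins 6–1.
Z vs T: T wins 4–3.
Z vs U: Z wins 5–2.
T vs U: T wins 6–1.
T beats each rival — X (4–3), Z (4–3), U (6–1) — so T is the Condorcet winner.

Yes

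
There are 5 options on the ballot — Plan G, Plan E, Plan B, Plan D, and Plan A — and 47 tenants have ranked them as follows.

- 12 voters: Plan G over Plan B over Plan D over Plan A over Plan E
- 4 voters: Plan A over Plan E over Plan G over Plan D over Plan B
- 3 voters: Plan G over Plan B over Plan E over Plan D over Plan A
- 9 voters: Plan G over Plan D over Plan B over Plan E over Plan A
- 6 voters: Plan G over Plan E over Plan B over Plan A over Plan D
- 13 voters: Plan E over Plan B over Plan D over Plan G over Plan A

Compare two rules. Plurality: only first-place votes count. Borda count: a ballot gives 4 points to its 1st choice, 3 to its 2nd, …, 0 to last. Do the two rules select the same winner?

Yes

Plurality first-place counts: Plan G 30, Plan E 13, Plan B 0, Plan D 0, Plan A 4 → Plan G.
Borda totals: Plan G 141, Plan E 97, Plan B 114, Plan D 84, Plan A 34 → Plan G.
The two rules agree on Plan G.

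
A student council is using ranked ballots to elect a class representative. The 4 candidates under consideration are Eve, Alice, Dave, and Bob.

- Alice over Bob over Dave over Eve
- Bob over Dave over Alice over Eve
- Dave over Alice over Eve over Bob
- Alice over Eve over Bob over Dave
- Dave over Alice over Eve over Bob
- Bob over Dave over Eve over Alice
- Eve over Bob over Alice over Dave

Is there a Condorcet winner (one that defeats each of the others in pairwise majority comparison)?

Head-to-head results (7 voters total):
Eve vs Alice: Alice wins 5–2.
Eve vs Dave: Dave wins 5–2.
Eve vs Bob: Eve wins 4–3.
Alice vs Dave: Dave wins 4–3.
Alice vs Bob: Alice wins 4–3.
Dave vs Bob: Bob wins 5–2.
No candidate beats all others: Eve beats Bob beats Dave beats Eve, a majority cycle.

No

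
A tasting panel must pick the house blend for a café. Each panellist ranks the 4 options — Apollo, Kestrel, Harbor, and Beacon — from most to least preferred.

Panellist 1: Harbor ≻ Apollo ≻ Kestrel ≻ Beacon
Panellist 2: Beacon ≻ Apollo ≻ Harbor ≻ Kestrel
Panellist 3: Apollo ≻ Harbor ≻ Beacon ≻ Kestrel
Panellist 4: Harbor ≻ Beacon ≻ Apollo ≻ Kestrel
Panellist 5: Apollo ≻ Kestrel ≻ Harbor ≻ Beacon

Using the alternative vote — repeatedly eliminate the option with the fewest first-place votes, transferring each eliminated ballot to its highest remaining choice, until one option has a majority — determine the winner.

Apollo

Round 1: Apollo 2, Harbor 2, Beacon 1, Kestrel 0. Kestrel has the fewest and is eliminated.
Round 2: Apollo 2, Harbor 2, Beacon 1. Beacon has the fewest and is eliminated.
Round 3: Apollo 3, Harbor 2. Apollo has a majority.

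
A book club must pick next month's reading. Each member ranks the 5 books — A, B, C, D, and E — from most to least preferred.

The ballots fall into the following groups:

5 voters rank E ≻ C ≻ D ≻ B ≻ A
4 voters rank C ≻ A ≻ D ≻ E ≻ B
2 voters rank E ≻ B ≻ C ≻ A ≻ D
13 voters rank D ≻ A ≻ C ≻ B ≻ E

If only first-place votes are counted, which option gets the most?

First-place vote totals:
  A: 0
  B: 0
  C: 4
  D: 13
  E: 7
D has the most first-place votes.

D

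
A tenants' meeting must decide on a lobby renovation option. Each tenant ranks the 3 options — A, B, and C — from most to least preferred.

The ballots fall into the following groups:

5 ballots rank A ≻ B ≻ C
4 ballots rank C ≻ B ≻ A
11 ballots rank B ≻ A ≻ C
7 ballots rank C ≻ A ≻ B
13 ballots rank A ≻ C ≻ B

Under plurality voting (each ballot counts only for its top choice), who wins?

A

First-place vote totals:
  A: 18
  B: 11
  C: 11
A has the most first-place votes.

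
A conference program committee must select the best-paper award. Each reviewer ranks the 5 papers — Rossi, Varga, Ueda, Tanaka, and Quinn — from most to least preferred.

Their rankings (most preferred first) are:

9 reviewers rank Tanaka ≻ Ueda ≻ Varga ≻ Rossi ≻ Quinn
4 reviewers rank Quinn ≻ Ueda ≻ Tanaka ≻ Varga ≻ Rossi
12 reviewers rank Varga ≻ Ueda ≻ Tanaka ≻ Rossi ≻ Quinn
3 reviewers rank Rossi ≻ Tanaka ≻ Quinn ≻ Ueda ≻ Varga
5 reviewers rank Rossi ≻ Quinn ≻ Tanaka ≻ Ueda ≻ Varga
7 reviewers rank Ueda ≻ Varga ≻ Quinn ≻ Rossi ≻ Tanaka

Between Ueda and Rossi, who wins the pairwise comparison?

Ueda

Ballots ranking Ueda above Rossi: 9+4+12+7 = 32.
Ballots ranking Rossi above Ueda: 3+5 = 8.
Ueda wins the head-to-head, 32–8.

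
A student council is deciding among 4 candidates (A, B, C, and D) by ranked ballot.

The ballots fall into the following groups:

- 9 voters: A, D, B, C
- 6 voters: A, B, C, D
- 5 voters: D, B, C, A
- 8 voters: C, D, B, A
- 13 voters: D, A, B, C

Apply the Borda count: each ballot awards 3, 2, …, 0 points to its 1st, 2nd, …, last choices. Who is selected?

Borda scores:
  A: 9·3 + 6·3 + 5·0 + 8·0 + 13·2 = 71
  B: 9·1 + 6·2 + 5·2 + 8·1 + 13·1 = 52
  C: 9·0 + 6·1 + 5·1 + 8·3 + 13·0 = 35
  D: 9·2 + 6·0 + 5·3 + 8·2 + 13·3 = 88
D has the highest total.

D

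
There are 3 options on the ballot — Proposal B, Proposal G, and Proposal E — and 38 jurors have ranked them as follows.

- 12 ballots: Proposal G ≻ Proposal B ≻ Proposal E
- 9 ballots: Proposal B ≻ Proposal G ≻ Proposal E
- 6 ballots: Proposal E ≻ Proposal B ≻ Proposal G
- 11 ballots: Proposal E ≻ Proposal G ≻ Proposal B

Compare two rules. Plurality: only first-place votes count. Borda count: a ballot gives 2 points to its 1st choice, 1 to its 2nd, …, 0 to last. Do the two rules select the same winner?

No

Plurality first-place counts: Proposal B 9, Proposal G 12, Proposal E 17 → Proposal E.
Borda totals: Proposal B 36, Proposal G 44, Proposal E 34 → Proposal G.
The two rules disagree: plurality picks Proposal E, Borda picks Proposal G.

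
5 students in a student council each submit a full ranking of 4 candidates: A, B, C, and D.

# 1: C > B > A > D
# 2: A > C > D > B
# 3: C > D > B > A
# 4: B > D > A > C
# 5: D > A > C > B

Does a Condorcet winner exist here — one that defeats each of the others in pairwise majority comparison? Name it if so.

There is no Condorcet winner

Head-to-head results (5 voters total):
A vs B: B wins 3–2.
A vs C: A wins 3–2.
A vs D: D wins 3–2.
B vs C: C wins 4–1.
B vs D: D wins 3–2.
C vs D: C wins 3–2.
No candidate beats all others: A beats C beats B beats A, a majority cycle.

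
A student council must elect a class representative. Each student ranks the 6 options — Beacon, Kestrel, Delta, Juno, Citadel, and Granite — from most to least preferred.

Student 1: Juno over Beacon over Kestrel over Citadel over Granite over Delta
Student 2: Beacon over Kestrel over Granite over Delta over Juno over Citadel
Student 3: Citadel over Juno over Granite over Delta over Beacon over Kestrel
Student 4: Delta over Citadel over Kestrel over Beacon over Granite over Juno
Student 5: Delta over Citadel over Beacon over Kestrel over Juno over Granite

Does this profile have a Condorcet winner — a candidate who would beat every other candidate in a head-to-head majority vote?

Head-to-head results (5 voters total):
Beacon vs Kestrel: Beacon wins 4–1.
Beacon vs Delta: Delta wins 3–2.
Beacon vs Juno: Beacon wins 3–2.
Beacon vs Citadel: Citadel wins 3–2.
Beacon vs Granite: Beacon wins 4–1.
Kestrel vs Delta: Delta wins 3–2.
Kestrel vs Juno: Kestrel wins 3–2.
Kestrel vs Citadel: Citadel wins 3–2.
Kestrel vs Granite: Kestrel wins 4–1.
Delta vs Juno: Delta wins 3–2.
Delta vs Citadel: Delta wins 3–2.
Delta vs Granite: Granite wins 3–2.
Juno vs Citadel: Citadel wins 3–2.
Juno vs Granite: Juno wins 3–2.
Citadel vs Granite: Citadel wins 4–1.
No candidate beats all others: Beacon beats Granite beats Delta beats Beacon, a majority cycle.

No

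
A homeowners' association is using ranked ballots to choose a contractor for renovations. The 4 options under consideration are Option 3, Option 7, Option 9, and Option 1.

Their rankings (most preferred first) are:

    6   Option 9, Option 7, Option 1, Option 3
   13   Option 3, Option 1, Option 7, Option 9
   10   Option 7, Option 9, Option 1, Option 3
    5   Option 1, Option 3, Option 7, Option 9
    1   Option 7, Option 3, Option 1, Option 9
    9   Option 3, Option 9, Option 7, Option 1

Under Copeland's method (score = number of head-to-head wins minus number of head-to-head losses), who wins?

Option 3

Pairwise results:
  Option 3 vs Option 7: Option 3 wins 27–17.
  Option 3 vs Option 9: Option 3 wins 28–16.
  Option 3 vs Option 1: Option 3 wins 23–21.
  Option 7 vs Option 9: Option 7 wins 29–15.
  Option 7 vs Option 1: Option 7 wins 26–18.
  Option 9 vs Option 1: Option 9 wins 25–19.
Copeland scores (wins − losses):
  Option 3: 3 − 0 = 3
  Option 7: 2 − 1 = 1
  Option 9: 1 − 2 = -1
  Option 1: 0 − 3 = -3
Option 3 has the best Copeland score.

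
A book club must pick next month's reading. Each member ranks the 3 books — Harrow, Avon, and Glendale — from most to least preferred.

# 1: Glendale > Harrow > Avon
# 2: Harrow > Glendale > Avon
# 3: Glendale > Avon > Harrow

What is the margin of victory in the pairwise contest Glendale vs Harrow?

1

Ballots ranking Glendale above Harrow: 2.
Ballots ranking Harrow above Glendale: 1.
Glendale wins 2–1, a margin of 1.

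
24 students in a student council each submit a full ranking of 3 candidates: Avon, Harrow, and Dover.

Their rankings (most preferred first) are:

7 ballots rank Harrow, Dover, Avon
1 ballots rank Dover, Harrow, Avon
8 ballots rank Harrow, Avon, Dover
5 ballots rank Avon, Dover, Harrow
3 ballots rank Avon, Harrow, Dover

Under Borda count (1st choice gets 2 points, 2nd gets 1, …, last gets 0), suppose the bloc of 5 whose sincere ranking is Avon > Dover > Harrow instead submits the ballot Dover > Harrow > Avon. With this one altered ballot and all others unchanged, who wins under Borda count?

Borda totals with the altered ballot: Avon 14, Harrow 39, Dover 19.
The winner is unchanged: still Harrow.

Harrow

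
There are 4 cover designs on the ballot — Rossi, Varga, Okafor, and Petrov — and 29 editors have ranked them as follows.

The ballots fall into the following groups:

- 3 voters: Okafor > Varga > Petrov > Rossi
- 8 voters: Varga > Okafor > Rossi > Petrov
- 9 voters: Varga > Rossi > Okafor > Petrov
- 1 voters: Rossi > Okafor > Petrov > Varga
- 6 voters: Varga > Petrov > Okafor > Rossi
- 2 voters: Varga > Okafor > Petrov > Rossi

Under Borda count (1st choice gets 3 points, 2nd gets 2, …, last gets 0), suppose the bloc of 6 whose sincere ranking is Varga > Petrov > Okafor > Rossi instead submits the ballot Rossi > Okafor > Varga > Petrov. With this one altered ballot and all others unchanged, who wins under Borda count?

Varga

Borda totals with the altered ballot: Rossi 47, Varga 69, Okafor 52, Petrov 6.
The winner is unchanged: still Varga.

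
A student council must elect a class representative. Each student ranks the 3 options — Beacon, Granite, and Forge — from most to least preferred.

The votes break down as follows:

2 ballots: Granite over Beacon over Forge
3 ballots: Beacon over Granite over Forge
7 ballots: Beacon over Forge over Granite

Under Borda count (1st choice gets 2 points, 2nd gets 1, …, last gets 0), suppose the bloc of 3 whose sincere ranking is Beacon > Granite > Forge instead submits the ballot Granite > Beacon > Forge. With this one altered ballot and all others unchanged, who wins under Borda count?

Borda totals with the altered ballot: Beacon 19, Granite 10, Forge 7.
The winner is unchanged: still Beacon.

Beacon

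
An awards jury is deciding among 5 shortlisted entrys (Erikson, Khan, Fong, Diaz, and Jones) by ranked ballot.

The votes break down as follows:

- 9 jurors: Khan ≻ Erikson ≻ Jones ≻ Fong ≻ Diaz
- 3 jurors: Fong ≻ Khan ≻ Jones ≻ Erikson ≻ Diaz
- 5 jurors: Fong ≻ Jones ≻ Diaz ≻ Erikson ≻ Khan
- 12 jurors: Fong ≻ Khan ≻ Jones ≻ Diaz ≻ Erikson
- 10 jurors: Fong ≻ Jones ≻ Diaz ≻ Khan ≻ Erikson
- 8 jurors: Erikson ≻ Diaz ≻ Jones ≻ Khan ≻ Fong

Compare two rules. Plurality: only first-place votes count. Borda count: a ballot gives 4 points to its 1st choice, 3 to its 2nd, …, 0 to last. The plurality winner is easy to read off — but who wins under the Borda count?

Fong

Plurality first-place counts: Erikson 8, Khan 9, Fong 30, Diaz 0, Jones 0 → Fong.
Borda totals: Erikson 67, Khan 99, Fong 129, Diaz 66, Jones 109 → Fong.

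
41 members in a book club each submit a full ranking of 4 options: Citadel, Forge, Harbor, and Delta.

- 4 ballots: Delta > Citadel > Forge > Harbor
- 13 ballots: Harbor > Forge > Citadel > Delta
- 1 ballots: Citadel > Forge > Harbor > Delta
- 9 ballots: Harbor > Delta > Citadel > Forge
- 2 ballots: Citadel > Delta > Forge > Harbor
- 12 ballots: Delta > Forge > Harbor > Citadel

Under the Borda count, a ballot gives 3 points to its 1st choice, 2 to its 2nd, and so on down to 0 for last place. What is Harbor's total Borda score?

79

Borda scores:
  Citadel: 4·2 + 13·1 + 3 + 9·1 + 2·3 + 12·0 = 39
  Forge: 4·1 + 13·2 + 2 + 9·0 + 2·1 + 12·2 = 58
  Harbor: 4·0 + 13·3 + 1 + 9·3 + 2·0 + 12·1 = 79
  Delta: 4·3 + 13·0 + 0 + 9·2 + 2·2 + 12·3 = 70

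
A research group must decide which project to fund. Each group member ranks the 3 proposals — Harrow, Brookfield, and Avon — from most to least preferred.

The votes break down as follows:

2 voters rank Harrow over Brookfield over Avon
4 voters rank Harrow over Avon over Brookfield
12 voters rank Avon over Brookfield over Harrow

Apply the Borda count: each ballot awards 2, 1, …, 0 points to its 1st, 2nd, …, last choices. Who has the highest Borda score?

Avon

Borda scores:
  Harrow: 2·2 + 4·2 + 12·0 = 12
  Brookfield: 2·1 + 4·0 + 12·1 = 14
  Avon: 2·0 + 4·1 + 12·2 = 28
Avon has the highest total.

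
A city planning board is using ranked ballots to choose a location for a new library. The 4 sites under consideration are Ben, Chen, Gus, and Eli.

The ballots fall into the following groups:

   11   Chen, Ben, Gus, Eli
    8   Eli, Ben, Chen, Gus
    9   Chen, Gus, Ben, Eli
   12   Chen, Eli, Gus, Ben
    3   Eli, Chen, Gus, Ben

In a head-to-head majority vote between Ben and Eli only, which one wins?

Ballots ranking Ben above Eli: 11+9 = 20.
Ballots ranking Eli above Ben: 8+12+3 = 23.
Eli wins the head-to-head, 23–20.

Eli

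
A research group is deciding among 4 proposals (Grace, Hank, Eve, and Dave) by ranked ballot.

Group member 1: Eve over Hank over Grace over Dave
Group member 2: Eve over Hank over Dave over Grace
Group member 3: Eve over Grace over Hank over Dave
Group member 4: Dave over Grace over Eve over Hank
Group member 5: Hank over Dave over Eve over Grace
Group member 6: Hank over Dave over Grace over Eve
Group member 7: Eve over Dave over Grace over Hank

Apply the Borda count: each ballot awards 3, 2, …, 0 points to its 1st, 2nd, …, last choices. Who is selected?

Borda scores:
  Grace: 1 + 0 + 2 + 2 + 0 + 1 + 1 = 7
  Hank: 2 + 2 + 1 + 0 + 3 + 3 + 0 = 11
  Eve: 3 + 3 + 3 + 1 + 1 + 0 + 3 = 14
  Dave: 0 + 1 + 0 + 3 + 2 + 2 + 2 = 10
Eve has the highest total.

Eve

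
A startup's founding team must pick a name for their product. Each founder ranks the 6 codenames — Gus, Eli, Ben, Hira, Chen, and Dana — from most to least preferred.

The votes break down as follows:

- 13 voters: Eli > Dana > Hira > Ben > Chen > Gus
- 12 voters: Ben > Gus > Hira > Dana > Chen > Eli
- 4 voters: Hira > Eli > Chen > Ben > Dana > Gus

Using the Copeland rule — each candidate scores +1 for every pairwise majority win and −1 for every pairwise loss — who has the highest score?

Pairwise results:
  Gus vs Eli: Eli wins 17–12.
  Gus vs Ben: Ben wins 29–0.
  Gus vs Hira: Hira wins 17–12.
  Gus vs Chen: Chen wins 17–12.
  Gus vs Dana: Dana wins 17–12.
  Eli vs Ben: Eli wins 17–12.
  Eli vs Hira: Hira wins 16–13.
  Eli vs Chen: Eli wins 17–12.
  Eli vs Dana: Eli wins 17–12.
  Ben vs Hira: Hira wins 17–12.
  Ben vs Chen: Ben wins 25–4.
  Ben vs Dana: Ben wins 16–13.
  Hira vs Chen: Hira wins 29–0.
  Hira vs Dana: Hira wins 16–13.
  Chen vs Dana: Dana wins 25–4.
Copeland scores (wins − losses):
  Gus: 0 − 5 = -5
  Eli: 4 − 1 = 3
  Ben: 3 − 2 = 1
  Hira: 5 − 0 = 5
  Chen: 1 − 4 = -3
  Dana: 2 − 3 = -1
Hira has the best Copeland score.

Hira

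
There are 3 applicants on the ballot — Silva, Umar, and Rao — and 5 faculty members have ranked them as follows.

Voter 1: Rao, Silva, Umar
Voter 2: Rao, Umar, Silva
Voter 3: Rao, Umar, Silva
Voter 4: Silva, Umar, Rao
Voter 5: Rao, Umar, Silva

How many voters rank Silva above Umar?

2

Ballots ranking Silva above Umar: 2.
Ballots ranking Umar above Silva: 3.
So 2 of 5 voters prefer Silva to Umar.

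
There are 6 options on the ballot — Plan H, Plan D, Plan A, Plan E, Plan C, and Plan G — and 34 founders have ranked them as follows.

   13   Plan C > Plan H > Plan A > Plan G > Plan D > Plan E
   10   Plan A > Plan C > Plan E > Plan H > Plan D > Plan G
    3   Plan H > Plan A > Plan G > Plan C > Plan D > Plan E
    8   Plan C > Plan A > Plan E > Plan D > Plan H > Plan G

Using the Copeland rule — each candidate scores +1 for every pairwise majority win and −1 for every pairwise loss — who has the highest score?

Plan C

Pairwise results:
  Plan H vs Plan D: Plan H wins 26–8.
  Plan H vs Plan A: Plan A wins 18–16.
  Plan H vs Plan E: Plan E wins 18–16.
  Plan H vs Plan C: Plan C wins 31–3.
  Plan H vs Plan G: Plan H wins 34–0.
  Plan D vs Plan A: Plan A wins 34–0.
  Plan D vs Plan E: Plan E wins 18–16.
  Plan D vs Plan C: Plan C wins 34–0.
  Plan D vs Plan G: Plan D wins 18–16.
  Plan A vs Plan E: Plan A wins 34–0.
  Plan A vs Plan C: Plan C wins 21–13.
  Plan A vs Plan G: Plan A wins 34–0.
  Plan E vs Plan C: Plan C wins 34–0.
  Plan E vs Plan G: Plan E wins 18–16.
  Plan C vs Plan G: Plan C wins 31–3.
Copeland scores (wins − losses):
  Plan H: 2 − 3 = -1
  Plan D: 1 − 4 = -3
  Plan A: 4 − 1 = 3
  Plan E: 3 − 2 = 1
  Plan C: 5 − 0 = 5
  Plan G: 0 − 5 = -5
Plan C has the best Copeland score.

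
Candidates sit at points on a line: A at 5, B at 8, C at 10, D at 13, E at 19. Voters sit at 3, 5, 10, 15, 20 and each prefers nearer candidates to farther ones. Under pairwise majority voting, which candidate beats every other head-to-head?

C

With single-peaked preferences on a line, the Condorcet winner is the candidate closest to the median voter.
The median voter (position 10) is closest to C at 10.
Check: C vs B — voters closer to C: 3 of 5.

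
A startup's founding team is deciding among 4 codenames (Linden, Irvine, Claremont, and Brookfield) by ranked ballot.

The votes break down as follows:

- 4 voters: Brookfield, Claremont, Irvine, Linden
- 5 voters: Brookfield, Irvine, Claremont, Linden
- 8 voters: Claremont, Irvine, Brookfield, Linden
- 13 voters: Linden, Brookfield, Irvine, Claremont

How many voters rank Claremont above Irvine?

Ballots ranking Claremont above Irvine: 4+8 = 12.
Ballots ranking Irvine above Claremont: 5+13 = 18.
So 12 of 30 voters prefer Claremont to Irvine.

12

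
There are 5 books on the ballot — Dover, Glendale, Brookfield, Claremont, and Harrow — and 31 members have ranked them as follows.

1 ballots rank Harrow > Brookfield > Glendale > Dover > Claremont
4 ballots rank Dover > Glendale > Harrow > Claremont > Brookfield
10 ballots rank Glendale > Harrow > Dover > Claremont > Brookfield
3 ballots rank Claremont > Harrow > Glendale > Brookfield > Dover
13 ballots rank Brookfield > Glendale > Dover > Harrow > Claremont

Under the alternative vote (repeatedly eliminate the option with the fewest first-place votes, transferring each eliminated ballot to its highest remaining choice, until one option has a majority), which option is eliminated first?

Round 1: Brookfield 13, Glendale 10, Dover 4, Claremont 3, Harrow 1. Harrow has the fewest and is eliminated.
Round 2: Brookfield 14, Glendale 10, Dover 4, Claremont 3. Claremont has the fewest and is eliminated.
Round 3: Brookfield 14, Glendale 13, Dover 4. Dover has the fewest and is eliminated.
Round 4: Glendale 17, Brookfield 14. Glendale has a majority.

Harrow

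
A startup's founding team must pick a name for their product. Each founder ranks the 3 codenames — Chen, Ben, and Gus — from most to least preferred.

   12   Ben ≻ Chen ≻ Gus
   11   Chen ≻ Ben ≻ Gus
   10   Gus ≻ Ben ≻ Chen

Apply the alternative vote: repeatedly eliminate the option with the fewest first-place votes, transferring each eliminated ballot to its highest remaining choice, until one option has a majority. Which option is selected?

Round 1: Ben 12, Chen 11, Gus 10. Gus has the fewest and is eliminated.
Round 2: Ben 22, Chen 11. Ben has a majority.

Ben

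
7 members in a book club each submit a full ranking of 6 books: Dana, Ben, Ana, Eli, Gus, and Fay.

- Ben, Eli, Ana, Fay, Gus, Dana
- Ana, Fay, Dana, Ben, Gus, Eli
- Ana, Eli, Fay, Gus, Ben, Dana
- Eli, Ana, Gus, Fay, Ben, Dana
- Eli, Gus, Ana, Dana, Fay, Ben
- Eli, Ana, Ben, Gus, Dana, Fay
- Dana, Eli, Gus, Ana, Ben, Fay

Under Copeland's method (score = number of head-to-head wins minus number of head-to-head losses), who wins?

Eli

Pairwise results:
  Dana vs Ben: Ben wins 4–3.
  Dana vs Ana: Ana wins 6–1.
  Dana vs Eli: Eli wins 5–2.
  Dana vs Gus: Gus wins 5–2.
  Dana vs Fay: Fay wins 4–3.
  Ben vs Ana: Ana wins 6–1.
  Ben vs Eli: Eli wins 5–2.
  Ben vs Gus: Gus wins 4–3.
  Ben vs Fay: Fay wins 4–3.
  Ana vs Eli: Eli wins 5–2.
  Ana vs Gus: Ana wins 5–2.
  Ana vs Fay: Ana wins 7–0.
  Eli vs Gus: Eli wins 6–1.
  Eli vs Fay: Eli wins 6–1.
  Gus vs Fay: Gus wins 4–3.
Copeland scores (wins − losses):
  Dana: 0 − 5 = -5
  Ben: 1 − 4 = -3
  Ana: 4 − 1 = 3
  Eli: 5 − 0 = 5
  Gus: 3 − 2 = 1
  Fay: 2 − 3 = -1
Eli has the best Copeland score.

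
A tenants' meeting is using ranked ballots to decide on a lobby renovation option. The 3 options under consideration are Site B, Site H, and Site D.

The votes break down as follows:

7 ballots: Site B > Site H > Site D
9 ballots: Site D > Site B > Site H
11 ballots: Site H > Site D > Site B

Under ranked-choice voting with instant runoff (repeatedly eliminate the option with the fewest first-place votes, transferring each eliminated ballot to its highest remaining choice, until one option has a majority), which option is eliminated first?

Site B

Round 1: Site H 11, Site D 9, Site B 7. Site B has the fewest and is eliminated.
Round 2: Site H 18, Site D 9. Site H has a majority.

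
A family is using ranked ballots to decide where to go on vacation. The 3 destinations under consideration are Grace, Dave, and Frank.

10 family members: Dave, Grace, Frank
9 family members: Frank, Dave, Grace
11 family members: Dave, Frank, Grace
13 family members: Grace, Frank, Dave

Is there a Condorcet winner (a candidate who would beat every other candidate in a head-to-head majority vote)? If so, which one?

Head-to-head results (43 voters total):
Grace vs Dave: Dave wins 30–13.
Grace vs Frank: Grace wins 23–20.
Dave vs Frank: Frank wins 22–21.
No candidate beats all others: Grace beats Frank beats Dave beats Grace, a majority cycle.

No Condorcet winner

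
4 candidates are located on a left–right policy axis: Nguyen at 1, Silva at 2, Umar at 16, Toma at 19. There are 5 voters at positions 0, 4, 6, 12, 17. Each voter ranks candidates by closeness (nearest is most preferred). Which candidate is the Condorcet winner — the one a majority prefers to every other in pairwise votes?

With single-peaked preferences on a line, the Condorcet winner is the candidate closest to the median voter.
The median voter (position 6) is closest to Silva at 2.
Check: Silva vs Umar — voters closer to Silva: 3 of 5.

Silva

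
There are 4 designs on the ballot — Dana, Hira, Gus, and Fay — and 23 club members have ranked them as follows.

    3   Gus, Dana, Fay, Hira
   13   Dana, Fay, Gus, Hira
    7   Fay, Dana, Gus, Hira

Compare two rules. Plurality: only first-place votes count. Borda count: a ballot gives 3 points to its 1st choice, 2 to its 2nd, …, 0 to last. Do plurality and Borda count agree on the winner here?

Plurality first-place counts: Dana 13, Hira 0, Gus 3, Fay 7 → Dana.
Borda totals: Dana 59, Hira 0, Gus 29, Fay 50 → Dana.
The two rules agree on Dana.

Yes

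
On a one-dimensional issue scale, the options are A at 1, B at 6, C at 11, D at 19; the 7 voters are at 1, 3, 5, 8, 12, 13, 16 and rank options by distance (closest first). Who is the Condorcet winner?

B

With single-peaked preferences on a line, the Condorcet winner is the candidate closest to the median voter.
The median voter (position 8) is closest to B at 6.
Check: B vs C — voters closer to B: 4 of 7.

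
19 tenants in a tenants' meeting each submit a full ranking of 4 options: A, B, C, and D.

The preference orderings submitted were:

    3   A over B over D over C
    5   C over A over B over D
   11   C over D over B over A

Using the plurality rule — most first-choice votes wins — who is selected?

C

First-place vote totals:
  A: 3
  B: 0
  C: 16
  D: 0
C has the most first-place votes.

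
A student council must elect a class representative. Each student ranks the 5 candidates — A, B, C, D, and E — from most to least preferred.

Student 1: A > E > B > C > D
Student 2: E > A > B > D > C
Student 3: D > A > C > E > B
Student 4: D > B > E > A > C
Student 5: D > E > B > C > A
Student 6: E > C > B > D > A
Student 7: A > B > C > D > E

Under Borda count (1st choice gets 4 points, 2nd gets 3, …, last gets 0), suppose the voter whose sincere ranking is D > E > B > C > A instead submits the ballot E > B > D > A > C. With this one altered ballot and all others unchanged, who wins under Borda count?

E

Borda totals with the altered ballot: A 16, B 15, C 8, D 13, E 18.
The winner is unchanged: still E.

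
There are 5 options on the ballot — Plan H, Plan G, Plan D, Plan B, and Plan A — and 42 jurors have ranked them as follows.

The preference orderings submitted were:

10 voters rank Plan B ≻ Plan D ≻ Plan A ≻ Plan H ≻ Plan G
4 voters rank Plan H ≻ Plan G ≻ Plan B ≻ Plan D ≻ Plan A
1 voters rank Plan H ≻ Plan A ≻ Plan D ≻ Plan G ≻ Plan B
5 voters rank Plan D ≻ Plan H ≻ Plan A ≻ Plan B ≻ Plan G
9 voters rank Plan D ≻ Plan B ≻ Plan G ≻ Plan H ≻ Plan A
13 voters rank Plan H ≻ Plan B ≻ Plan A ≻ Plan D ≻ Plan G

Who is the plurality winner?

Plan H

First-place vote totals:
  Plan H: 18
  Plan G: 0
  Plan D: 14
  Plan B: 10
  Plan A: 0
Plan H has the most first-place votes.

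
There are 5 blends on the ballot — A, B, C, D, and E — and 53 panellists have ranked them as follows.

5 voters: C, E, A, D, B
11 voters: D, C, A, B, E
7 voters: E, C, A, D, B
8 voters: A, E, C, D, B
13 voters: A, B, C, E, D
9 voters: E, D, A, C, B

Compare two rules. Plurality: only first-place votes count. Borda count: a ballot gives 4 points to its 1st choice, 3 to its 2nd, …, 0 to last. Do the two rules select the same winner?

Yes

Plurality first-place counts: A 21, B 0, C 5, D 11, E 16 → A.
Borda totals: A 148, B 50, C 125, D 91, E 116 → A.
The two rules agree on A.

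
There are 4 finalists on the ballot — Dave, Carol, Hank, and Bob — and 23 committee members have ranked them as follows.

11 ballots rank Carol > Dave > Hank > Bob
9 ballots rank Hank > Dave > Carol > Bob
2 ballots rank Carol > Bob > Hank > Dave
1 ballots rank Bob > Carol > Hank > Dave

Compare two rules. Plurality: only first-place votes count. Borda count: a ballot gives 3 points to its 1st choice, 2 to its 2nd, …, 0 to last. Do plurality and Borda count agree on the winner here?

Yes

Plurality first-place counts: Dave 0, Carol 13, Hank 9, Bob 1 → Carol.
Borda totals: Dave 40, Carol 50, Hank 41, Bob 7 → Carol.
The two rules agree on Carol.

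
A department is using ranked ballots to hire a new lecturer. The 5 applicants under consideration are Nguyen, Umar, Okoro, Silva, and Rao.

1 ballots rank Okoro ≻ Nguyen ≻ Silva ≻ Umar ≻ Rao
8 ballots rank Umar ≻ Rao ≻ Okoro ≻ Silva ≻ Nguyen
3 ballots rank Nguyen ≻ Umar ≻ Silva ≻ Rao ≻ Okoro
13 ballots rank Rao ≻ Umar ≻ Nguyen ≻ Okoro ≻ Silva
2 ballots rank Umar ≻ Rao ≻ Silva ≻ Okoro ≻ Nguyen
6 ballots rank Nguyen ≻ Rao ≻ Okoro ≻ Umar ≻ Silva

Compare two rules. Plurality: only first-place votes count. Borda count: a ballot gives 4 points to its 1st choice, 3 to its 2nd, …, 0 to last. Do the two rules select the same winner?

Yes

Plurality first-place counts: Nguyen 9, Umar 10, Okoro 1, Silva 0, Rao 13 → Rao.
Borda totals: Nguyen 65, Umar 95, Okoro 47, Silva 20, Rao 103 → Rao.
The two rules agree on Rao.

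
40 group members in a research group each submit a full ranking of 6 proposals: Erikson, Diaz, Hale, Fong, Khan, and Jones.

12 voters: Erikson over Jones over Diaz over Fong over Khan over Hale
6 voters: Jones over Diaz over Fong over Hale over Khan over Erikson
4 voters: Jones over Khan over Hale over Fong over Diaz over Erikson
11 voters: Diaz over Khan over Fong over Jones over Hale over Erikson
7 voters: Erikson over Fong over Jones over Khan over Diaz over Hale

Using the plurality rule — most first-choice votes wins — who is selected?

Erikson

First-place vote totals:
  Erikson: 19
  Diaz: 11
  Hale: 0
  Fong: 0
  Khan: 0
  Jones: 10
Erikson has the most first-place votes.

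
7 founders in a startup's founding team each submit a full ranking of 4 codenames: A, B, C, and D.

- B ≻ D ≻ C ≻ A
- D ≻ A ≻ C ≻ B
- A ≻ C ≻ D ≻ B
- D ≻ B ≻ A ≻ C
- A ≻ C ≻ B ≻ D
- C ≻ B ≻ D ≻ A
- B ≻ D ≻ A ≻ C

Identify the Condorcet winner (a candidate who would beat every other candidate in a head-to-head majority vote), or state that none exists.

There is no Condorcet winner

Head-to-head results (7 voters total):
A vs B: B wins 4–3.
A vs C: A wins 5–2.
A vs D: D wins 5–2.
B vs C: C wins 4–3.
B vs D: B wins 4–3.
C vs D: D wins 4–3.
No candidate beats all others: A beats C beats B beats A, a majority cycle.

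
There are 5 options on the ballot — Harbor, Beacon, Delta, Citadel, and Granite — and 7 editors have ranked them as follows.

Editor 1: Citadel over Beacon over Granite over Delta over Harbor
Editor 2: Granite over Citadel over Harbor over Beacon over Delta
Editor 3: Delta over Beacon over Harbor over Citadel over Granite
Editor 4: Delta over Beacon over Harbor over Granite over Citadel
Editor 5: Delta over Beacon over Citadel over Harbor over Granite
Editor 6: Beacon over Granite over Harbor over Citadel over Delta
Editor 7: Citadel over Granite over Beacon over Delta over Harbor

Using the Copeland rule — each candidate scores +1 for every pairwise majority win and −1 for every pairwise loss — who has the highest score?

Pairwise results:
  Harbor vs Beacon: Beacon wins 6–1.
  Harbor vs Delta: Delta wins 5–2.
  Harbor vs Citadel: Citadel wins 4–3.
  Harbor vs Granite: Granite wins 4–3.
  Beacon vs Delta: Beacon wins 4–3.
  Beacon vs Citadel: Beacon wins 4–3.
  Beacon vs Granite: Beacon wins 5–2.
  Delta vs Citadel: Citadel wins 4–3.
  Delta vs Granite: Granite wins 4–3.
  Citadel vs Granite: Citadel wins 4–3.
Copeland scores (wins − losses):
  Harbor: 0 − 4 = -4
  Beacon: 4 − 0 = 4
  Delta: 1 − 3 = -2
  Citadel: 3 − 1 = 2
  Granite: 2 − 2 = 0
Beacon has the best Copeland score.

Beacon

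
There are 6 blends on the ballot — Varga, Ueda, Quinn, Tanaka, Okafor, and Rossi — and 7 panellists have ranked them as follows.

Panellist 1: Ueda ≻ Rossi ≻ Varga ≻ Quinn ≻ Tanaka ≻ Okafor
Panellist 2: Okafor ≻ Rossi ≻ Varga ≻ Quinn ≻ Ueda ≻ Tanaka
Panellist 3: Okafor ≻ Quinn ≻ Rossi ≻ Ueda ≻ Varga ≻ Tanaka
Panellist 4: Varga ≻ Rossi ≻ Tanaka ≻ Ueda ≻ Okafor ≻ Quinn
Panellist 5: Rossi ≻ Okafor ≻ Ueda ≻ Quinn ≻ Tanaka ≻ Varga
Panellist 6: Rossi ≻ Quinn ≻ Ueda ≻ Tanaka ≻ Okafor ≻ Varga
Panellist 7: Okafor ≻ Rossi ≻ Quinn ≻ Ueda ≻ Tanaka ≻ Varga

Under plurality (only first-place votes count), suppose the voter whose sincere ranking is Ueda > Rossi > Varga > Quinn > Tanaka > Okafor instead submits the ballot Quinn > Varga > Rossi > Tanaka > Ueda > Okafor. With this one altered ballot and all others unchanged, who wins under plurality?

First-place totals with the altered ballot: Varga 1, Ueda 0, Quinn 1, Tanaka 0, Okafor 3, Rossi 2.
The winner is unchanged: still Okafor.

Okafor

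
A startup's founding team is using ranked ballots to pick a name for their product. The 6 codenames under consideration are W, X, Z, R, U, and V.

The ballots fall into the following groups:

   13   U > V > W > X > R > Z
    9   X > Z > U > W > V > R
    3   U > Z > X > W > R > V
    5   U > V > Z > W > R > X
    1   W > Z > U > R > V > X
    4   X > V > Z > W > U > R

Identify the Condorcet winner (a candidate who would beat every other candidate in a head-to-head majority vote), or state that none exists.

U

Head-to-head results (35 voters total):
W vs X: W wins 19–16.
W vs Z: Z wins 21–14.
W vs R: W wins 35–0.
W vs U: U wins 30–5.
W vs V: V wins 22–13.
X vs Z: X wins 26–9.
X vs R: X wins 29–6.
X vs U: U wins 22–13.
X vs V: V wins 19–16.
Z vs R: Z wins 22–13.
Z vs U: U wins 21–14.
Z vs V: V wins 22–13.
R vs U: U wins 35–0.
R vs V: V wins 31–4.
U vs V: U wins 31–4.
U beats each rival — W (30–5), X (22–13), Z (21–14), R (35–0), V (31–4) — so U is the Condorcet winner.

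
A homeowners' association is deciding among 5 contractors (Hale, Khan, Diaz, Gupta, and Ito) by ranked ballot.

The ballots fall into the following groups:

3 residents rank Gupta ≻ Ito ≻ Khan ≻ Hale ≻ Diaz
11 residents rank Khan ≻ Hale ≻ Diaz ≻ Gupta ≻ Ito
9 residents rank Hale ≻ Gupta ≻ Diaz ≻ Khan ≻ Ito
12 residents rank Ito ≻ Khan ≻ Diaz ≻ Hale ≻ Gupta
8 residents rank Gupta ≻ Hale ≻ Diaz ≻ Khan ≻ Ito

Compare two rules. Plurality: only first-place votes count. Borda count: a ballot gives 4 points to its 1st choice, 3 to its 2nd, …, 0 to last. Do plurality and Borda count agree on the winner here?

No

Plurality first-place counts: Hale 9, Khan 11, Diaz 0, Gupta 11, Ito 12 → Ito.
Borda totals: Hale 108, Khan 103, Diaz 80, Gupta 82, Ito 57 → Hale.
The two rules disagree: plurality picks Ito, Borda picks Hale.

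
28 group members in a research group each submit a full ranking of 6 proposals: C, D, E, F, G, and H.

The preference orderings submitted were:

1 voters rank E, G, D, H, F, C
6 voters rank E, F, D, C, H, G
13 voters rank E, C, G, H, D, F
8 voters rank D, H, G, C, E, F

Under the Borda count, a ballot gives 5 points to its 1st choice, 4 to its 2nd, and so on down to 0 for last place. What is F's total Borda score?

25

Borda scores:
  C: 0 + 6·2 + 13·4 + 8·2 = 80
  D: 3 + 6·3 + 13·1 + 8·5 = 74
  E: 5 + 6·5 + 13·5 + 8·1 = 108
  F: 1 + 6·4 + 13·0 + 8·0 = 25
  G: 4 + 6·0 + 13·3 + 8·3 = 67
  H: 2 + 6·1 + 13·2 + 8·4 = 66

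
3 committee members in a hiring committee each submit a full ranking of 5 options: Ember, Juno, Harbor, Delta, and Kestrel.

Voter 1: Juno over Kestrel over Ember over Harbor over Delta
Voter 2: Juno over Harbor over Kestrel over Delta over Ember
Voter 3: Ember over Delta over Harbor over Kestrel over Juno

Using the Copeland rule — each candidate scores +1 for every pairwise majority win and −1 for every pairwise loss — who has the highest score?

Juno

Pairwise results:
  Ember vs Juno: Juno wins 2–1.
  Ember vs Harbor: Ember wins 2–1.
  Ember vs Delta: Ember wins 2–1.
  Ember vs Kestrel: Kestrel wins 2–1.
  Juno vs Harbor: Juno wins 2–1.
  Juno vs Delta: Juno wins 2–1.
  Juno vs Kestrel: Juno wins 2–1.
  Harbor vs Delta: Harbor wins 2–1.
  Harbor vs Kestrel: Harbor wins 2–1.
  Delta vs Kestrel: Kestrel wins 2–1.
Copeland scores (wins − losses):
  Ember: 2 − 2 = 0
  Juno: 4 − 0 = 4
  Harbor: 2 − 2 = 0
  Delta: 0 − 4 = -4
  Kestrel: 2 − 2 = 0
Juno has the best Copeland score.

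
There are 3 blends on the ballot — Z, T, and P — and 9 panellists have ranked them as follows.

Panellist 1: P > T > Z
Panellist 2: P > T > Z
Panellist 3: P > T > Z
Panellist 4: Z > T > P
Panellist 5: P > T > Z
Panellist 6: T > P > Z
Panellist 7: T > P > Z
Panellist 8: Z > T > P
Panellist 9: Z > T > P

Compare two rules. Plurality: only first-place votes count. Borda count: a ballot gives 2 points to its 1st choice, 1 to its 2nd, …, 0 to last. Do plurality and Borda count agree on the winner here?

No

Plurality first-place counts: Z 3, T 2, P 4 → P.
Borda totals: Z 6, T 11, P 10 → T.
The two rules disagree: plurality picks P, Borda picks T.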